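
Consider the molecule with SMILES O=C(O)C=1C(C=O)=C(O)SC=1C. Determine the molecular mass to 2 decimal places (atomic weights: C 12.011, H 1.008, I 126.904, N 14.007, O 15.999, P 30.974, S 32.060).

186.18 g/mol

First, the molecular formula is C7H6O4S (counting implicit H from valence).
  C: 7 × 12.011 = 84.077
  H: 6 × 1.008 = 6.048
  O: 4 × 15.999 = 63.996
  S: 1 × 32.060 = 32.060
Sum: 7×12.011 + 6×1.008 + 4×15.999 + 1×32.060 = 186.181 → 186.18 g/mol.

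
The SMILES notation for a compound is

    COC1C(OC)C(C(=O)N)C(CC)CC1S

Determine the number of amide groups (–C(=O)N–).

The amide motif appears at heavy-atom position 8 in the SMILES.
Other groups present: 2 ether, 1 thiol.
Amide count: 1.

1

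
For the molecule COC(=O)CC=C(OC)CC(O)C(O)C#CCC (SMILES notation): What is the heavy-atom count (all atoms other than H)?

Every atom symbol written in the SMILES (organic subset) is one heavy atom; implicit H are not written.
Heavy atoms by element → C:13, O:5.
Total: 18.

18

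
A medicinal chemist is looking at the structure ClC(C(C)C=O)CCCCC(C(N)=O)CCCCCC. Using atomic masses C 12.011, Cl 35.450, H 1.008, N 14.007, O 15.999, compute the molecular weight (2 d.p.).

First, the molecular formula is C16H30ClNO2 (counting implicit H from valence).
  C: 16 × 12.011 = 192.176
  Cl: 1 × 35.450 = 35.450
  H: 30 × 1.008 = 30.240
  N: 1 × 14.007 = 14.007
  O: 2 × 15.999 = 31.998
Sum: 16×12.011 + 1×35.450 + 30×1.008 + 1×14.007 + 2×15.999 = 303.871 → 303.87 g/mol.

303.87 g/mol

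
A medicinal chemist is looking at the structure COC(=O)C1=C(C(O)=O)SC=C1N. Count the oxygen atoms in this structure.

Scan the SMILES for O atoms (remember two-letter symbols like Cl and Br are single atoms).
Oxygen count: 4.

4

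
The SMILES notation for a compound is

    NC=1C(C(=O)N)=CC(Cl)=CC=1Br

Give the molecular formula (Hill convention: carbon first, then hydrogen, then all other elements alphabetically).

C7H6BrClN2O

Walk through each heavy atom and fill implicit hydrogens from standard valence (C 4, N 3, O 2, S 2, halogen 1):
  atom 1: N, bond orders sum to 1 (valence 3) → 2 H
  atom 2: C, bond orders sum to 4 (valence 4) → 0 H
  atom 3: C, bond orders sum to 4 (valence 4) → 0 H
  atom 4: C, bond orders sum to 4 (valence 4) → 0 H
  atom 5: O, bond orders sum to 2 (valence 2) → 0 H
  atom 6: N, bond orders sum to 1 (valence 3) → 2 H
  atom 7: C, bond orders sum to 3 (valence 4) → 1 H
  atom 8: C, bond orders sum to 4 (valence 4) → 0 H
  atom 9: Cl (halogen, monovalent) → 0 H
  atom 10: C, bond orders sum to 3 (valence 4) → 1 H
  atom 11: C, bond orders sum to 4 (valence 4) → 0 H
  atom 12: Br (halogen, monovalent) → 0 H
Totals → C:7, H:6, Br:1, Cl:1, N:2, O:1.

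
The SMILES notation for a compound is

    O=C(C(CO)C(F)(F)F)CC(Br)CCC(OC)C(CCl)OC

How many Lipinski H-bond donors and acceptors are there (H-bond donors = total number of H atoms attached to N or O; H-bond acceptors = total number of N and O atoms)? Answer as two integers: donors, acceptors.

Donors: find every N or O and count the H atoms it carries.
  atom 1 (O): bond orders sum to 2 → 0 H
  atom 5 (O): bond orders sum to 1 → 1 H
  atom 16 (O): bond orders sum to 2 → 0 H
  atom 21 (O): bond orders sum to 2 → 0 H
Lipinski HBD = 1.
Acceptors: N atoms = 0, O atoms = 4 → HBA = 4.

1, 4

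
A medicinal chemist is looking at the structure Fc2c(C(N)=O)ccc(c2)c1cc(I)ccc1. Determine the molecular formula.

Walk through each heavy atom and fill implicit hydrogens from standard valence (C 4, N 3, O 2, S 2, halogen 1); for lowercase aromatic atoms, an aromatic c carries 1 H when it has two neighbours and 0 H with three, and aromatic n carries 0 H:
  atom 1: F (halogen, monovalent) → 0 H
  atom 2: aromatic c, 3 neighbours → 0 H
  atom 3: aromatic c, 3 neighbours → 0 H
  atom 4: C, bond orders sum to 4 (valence 4) → 0 H
  atom 5: N, bond orders sum to 1 (valence 3) → 2 H
  atom 6: O, bond orders sum to 2 (valence 2) → 0 H
  atom 7: aromatic c, 2 neighbours → 1 H
  atom 8: aromatic c, 2 neighbours → 1 H
  atom 9: aromatic c, 3 neighbours → 0 H
  atom 10: aromatic c, 2 neighbours → 1 H
  atom 11: aromatic c, 3 neighbours → 0 H
  atom 12: aromatic c, 2 neighbours → 1 H
  atom 13: aromatic c, 3 neighbours → 0 H
  atom 14: I (halogen, monovalent) → 0 H
  atom 15: aromatic c, 2 neighbours → 1 H
  atom 16: aromatic c, 2 neighbours → 1 H
  atom 17: aromatic c, 2 neighbours → 1 H
Totals → C:13, H:9, F:1, I:1, N:1, O:1.
In Hill order: C13H9FINO.

C13H9FINO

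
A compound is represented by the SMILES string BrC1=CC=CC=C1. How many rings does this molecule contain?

In SMILES, each pair of matching ring-closure digits denotes one ring-closing bond; the number of such bonds equals the number of independent rings.
Ring-closure bonds here: 1.

1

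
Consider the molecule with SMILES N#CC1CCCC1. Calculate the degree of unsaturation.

3

Degree of unsaturation = (number of rings) + (number of π bonds).
Ring closures in the SMILES: 1.
π bonds: 1 triple bond (each 2 DoU) → 2 DoU from unsaturation.
Total DoU = 1 + 2 = 3.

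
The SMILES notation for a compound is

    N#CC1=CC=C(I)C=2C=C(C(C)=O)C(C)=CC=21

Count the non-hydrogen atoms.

17

Every atom symbol written in the SMILES (organic subset) is one heavy atom; implicit H are not written.
Heavy atoms by element → C:14, I:1, N:1, O:1.
Total: 17.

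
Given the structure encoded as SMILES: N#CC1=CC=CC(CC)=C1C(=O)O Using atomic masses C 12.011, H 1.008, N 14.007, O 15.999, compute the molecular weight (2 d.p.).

First, the molecular formula is C10H9NO2 (counting implicit H from valence).
  C: 10 × 12.011 = 120.110
  H: 9 × 1.008 = 9.072
  N: 1 × 14.007 = 14.007
  O: 2 × 15.999 = 31.998
Sum: 10×12.011 + 9×1.008 + 1×14.007 + 2×15.999 = 175.187 → 175.19 g/mol.

175.19 g/mol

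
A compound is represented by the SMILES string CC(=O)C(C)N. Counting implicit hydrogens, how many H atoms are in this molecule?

Walk through each heavy atom and fill implicit hydrogens from standard valence (C 4, N 3, O 2, S 2, halogen 1):
  atom 1: C, bond orders sum to 1 (valence 4) → 3 H
  atom 2: C, bond orders sum to 4 (valence 4) → 0 H
  atom 3: O, bond orders sum to 2 (valence 2) → 0 H
  atom 4: C, bond orders sum to 3 (valence 4) → 1 H
  atom 5: C, bond orders sum to 1 (valence 4) → 3 H
  atom 6: N, bond orders sum to 1 (valence 3) → 2 H
Total hydrogens: 9.

9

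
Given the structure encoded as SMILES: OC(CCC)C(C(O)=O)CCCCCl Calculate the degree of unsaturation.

Degree of unsaturation = (number of rings) + (number of π bonds).
Ring closures in the SMILES: 0.
π bonds: 1 double bond (each 1 DoU) → 1 DoU from unsaturation.
Total DoU = 0 + 1 = 1.

1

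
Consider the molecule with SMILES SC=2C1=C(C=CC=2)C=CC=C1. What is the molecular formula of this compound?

Walk through each heavy atom and fill implicit hydrogens from standard valence (C 4, N 3, O 2, S 2, halogen 1):
  atom 1: S, bond orders sum to 1 (valence 2) → 1 H
  atom 2: C, bond orders sum to 4 (valence 4) → 0 H
  atom 3: C, bond orders sum to 4 (valence 4) → 0 H
  atom 4: C, bond orders sum to 4 (valence 4) → 0 H
  atom 5: C, bond orders sum to 3 (valence 4) → 1 H
  atom 6: C, bond orders sum to 3 (valence 4) → 1 H
  atom 7: C, bond orders sum to 3 (valence 4) → 1 H
  atom 8: C, bond orders sum to 3 (valence 4) → 1 H
  atom 9: C, bond orders sum to 3 (valence 4) → 1 H
  atom 10: C, bond orders sum to 3 (valence 4) → 1 H
  atom 11: C, bond orders sum to 3 (valence 4) → 1 H
Totals → C:10, H:8, S:1.

C10H8S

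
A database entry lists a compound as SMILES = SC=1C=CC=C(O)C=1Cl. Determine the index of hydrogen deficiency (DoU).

4

Molecular formula: C6H5ClOS.
DoU = (2C + 2 + N − H − X) / 2, where X is the halogen count and O/S are ignored.
    = (2·6 + 2 + 0 − 5 − 1) / 2 = 8 / 2 = 4.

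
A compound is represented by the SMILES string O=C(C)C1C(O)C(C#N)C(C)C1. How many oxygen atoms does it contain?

2

Scan the SMILES for O atoms (remember two-letter symbols like Cl and Br are single atoms).
Oxygen count: 2.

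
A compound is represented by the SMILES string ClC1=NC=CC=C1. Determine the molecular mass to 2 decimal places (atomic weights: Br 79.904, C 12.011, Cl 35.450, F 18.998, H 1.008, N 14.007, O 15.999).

113.54 g/mol

First, the molecular formula is C5H4ClN (counting implicit H from valence).
  C: 5 × 12.011 = 60.055
  Cl: 1 × 35.450 = 35.450
  H: 4 × 1.008 = 4.032
  N: 1 × 14.007 = 14.007
Sum: 5×12.011 + 1×35.450 + 4×1.008 + 1×14.007 = 113.544 → 113.54 g/mol.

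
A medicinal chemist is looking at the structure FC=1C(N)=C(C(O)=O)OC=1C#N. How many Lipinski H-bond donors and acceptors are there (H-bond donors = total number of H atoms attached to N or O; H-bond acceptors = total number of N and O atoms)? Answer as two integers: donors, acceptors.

Donors: find every N or O and count the H atoms it carries.
  atom 4 (N): bond orders sum to 1 → 2 H
  atom 7 (O): bond orders sum to 1 → 1 H
  atom 8 (O): bond orders sum to 2 → 0 H
  atom 9 (O): bond orders sum to 2 → 0 H
  atom 12 (N): bond orders sum to 3 → 0 H
Lipinski HBD = 3.
Acceptors: N atoms = 2, O atoms = 3 → HBA = 5.

3, 5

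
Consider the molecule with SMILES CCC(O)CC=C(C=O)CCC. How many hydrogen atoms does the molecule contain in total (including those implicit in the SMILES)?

18

Walk through each heavy atom and fill implicit hydrogens from standard valence (C 4, N 3, O 2, S 2, halogen 1):
  atom 1: C, bond orders sum to 1 (valence 4) → 3 H
  atom 2: C, bond orders sum to 2 (valence 4) → 2 H
  atom 3: C, bond orders sum to 3 (valence 4) → 1 H
  atom 4: O, bond orders sum to 1 (valence 2) → 1 H
  atom 5: C, bond orders sum to 2 (valence 4) → 2 H
  atom 6: C, bond orders sum to 3 (valence 4) → 1 H
  atom 7: C, bond orders sum to 4 (valence 4) → 0 H
  atom 8: C, bond orders sum to 3 (valence 4) → 1 H
  atom 9: O, bond orders sum to 2 (valence 2) → 0 H
  atom 10: C, bond orders sum to 2 (valence 4) → 2 H
  atom 11: C, bond orders sum to 2 (valence 4) → 2 H
  atom 12: C, bond orders sum to 1 (valence 4) → 3 H
Total hydrogens: 18.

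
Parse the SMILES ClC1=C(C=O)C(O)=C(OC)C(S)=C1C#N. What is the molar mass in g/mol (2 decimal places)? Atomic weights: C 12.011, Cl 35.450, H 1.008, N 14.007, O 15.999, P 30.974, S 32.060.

First, the molecular formula is C9H6ClNO3S (counting implicit H from valence).
  C: 9 × 12.011 = 108.099
  Cl: 1 × 35.450 = 35.450
  H: 6 × 1.008 = 6.048
  N: 1 × 14.007 = 14.007
  O: 3 × 15.999 = 47.997
  S: 1 × 32.060 = 32.060
Sum: 9×12.011 + 1×35.450 + 6×1.008 + 1×14.007 + 3×15.999 + 1×32.060 = 243.661 → 243.66 g/mol.

243.66 g/mol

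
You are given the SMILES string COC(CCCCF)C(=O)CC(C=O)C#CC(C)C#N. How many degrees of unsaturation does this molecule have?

Molecular formula: C15H20FNO3.
DoU = (2C + 2 + N − H − X) / 2, where X is the halogen count and O/S are ignored.
    = (2·15 + 2 + 1 − 20 − 1) / 2 = 12 / 2 = 6.

6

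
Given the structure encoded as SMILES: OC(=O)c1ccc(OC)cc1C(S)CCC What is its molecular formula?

Walk through each heavy atom and fill implicit hydrogens from standard valence (C 4, N 3, O 2, S 2, halogen 1); for lowercase aromatic atoms, an aromatic c carries 1 H when it has two neighbours and 0 H with three, and aromatic n carries 0 H:
  atom 1: O, bond orders sum to 1 (valence 2) → 1 H
  atom 2: C, bond orders sum to 4 (valence 4) → 0 H
  atom 3: O, bond orders sum to 2 (valence 2) → 0 H
  atom 4: aromatic c, 3 neighbours → 0 H
  atom 5: aromatic c, 2 neighbours → 1 H
  atom 6: aromatic c, 2 neighbours → 1 H
  atom 7: aromatic c, 3 neighbours → 0 H
  atom 8: O, bond orders sum to 2 (valence 2) → 0 H
  atom 9: C, bond orders sum to 1 (valence 4) → 3 H
  atom 10: aromatic c, 2 neighbours → 1 H
  atom 11: aromatic c, 3 neighbours → 0 H
  atom 12: C, bond orders sum to 3 (valence 4) → 1 H
  atom 13: S, bond orders sum to 1 (valence 2) → 1 H
  atom 14: C, bond orders sum to 2 (valence 4) → 2 H
  atom 15: C, bond orders sum to 2 (valence 4) → 2 H
  atom 16: C, bond orders sum to 1 (valence 4) → 3 H
Totals → C:12, H:16, O:3, S:1.
In Hill order: C12H16O3S.

C12H16O3S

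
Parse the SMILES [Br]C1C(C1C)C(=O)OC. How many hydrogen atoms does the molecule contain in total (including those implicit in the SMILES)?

9

Walk through each heavy atom and fill implicit hydrogens from standard valence (C 4, N 3, O 2, S 2, halogen 1):
  atom 1: Br with explicit H count 0
  atom 2: C, bond orders sum to 3 (valence 4) → 1 H
  atom 3: C, bond orders sum to 3 (valence 4) → 1 H
  atom 4: C, bond orders sum to 3 (valence 4) → 1 H
  atom 5: C, bond orders sum to 1 (valence 4) → 3 H
  atom 6: C, bond orders sum to 4 (valence 4) → 0 H
  atom 7: O, bond orders sum to 2 (valence 2) → 0 H
  atom 8: O, bond orders sum to 2 (valence 2) → 0 H
  atom 9: C, bond orders sum to 1 (valence 4) → 3 H
Total hydrogens: 9.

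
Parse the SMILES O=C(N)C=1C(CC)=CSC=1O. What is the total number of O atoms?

Scan the SMILES for O atoms (remember two-letter symbols like Cl and Br are single atoms).
Oxygen count: 2.

2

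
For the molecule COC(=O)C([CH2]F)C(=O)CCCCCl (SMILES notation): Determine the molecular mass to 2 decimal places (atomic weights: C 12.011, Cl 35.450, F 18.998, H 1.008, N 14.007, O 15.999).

224.66 g/mol

First, the molecular formula is C9H14ClFO3 (counting implicit H from valence).
  C: 9 × 12.011 = 108.099
  Cl: 1 × 35.450 = 35.450
  F: 1 × 18.998 = 18.998
  H: 14 × 1.008 = 14.112
  O: 3 × 15.999 = 47.997
Sum: 9×12.011 + 1×35.450 + 1×18.998 + 14×1.008 + 3×15.999 = 224.656 → 224.66 g/mol.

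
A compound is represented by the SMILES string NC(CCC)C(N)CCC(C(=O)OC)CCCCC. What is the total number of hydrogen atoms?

Walk through each heavy atom and fill implicit hydrogens from standard valence (C 4, N 3, O 2, S 2, halogen 1):
  atom 1: N, bond orders sum to 1 (valence 3) → 2 H
  atom 2: C, bond orders sum to 3 (valence 4) → 1 H
  atom 3: C, bond orders sum to 2 (valence 4) → 2 H
  atom 4: C, bond orders sum to 2 (valence 4) → 2 H
  atom 5: C, bond orders sum to 1 (valence 4) → 3 H
  atom 6: C, bond orders sum to 3 (valence 4) → 1 H
  atom 7: N, bond orders sum to 1 (valence 3) → 2 H
  atom 8: C, bond orders sum to 2 (valence 4) → 2 H
  atom 9: C, bond orders sum to 2 (valence 4) → 2 H
  atom 10: C, bond orders sum to 3 (valence 4) → 1 H
  atom 11: C, bond orders sum to 4 (valence 4) → 0 H
  atom 12: O, bond orders sum to 2 (valence 2) → 0 H
  atom 13: O, bond orders sum to 2 (valence 2) → 0 H
  atom 14: C, bond orders sum to 1 (valence 4) → 3 H
  atom 15: C, bond orders sum to 2 (valence 4) → 2 H
  atom 16: C, bond orders sum to 2 (valence 4) → 2 H
  atom 17: C, bond orders sum to 2 (valence 4) → 2 H
  atom 18: C, bond orders sum to 2 (valence 4) → 2 H
  atom 19: C, bond orders sum to 1 (valence 4) → 3 H
Total hydrogens: 32.

32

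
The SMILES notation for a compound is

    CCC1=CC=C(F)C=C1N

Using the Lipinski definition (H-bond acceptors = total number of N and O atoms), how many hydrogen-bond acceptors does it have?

1

N atoms: 1; O atoms: 0.
Lipinski HBA = 1 + 0 = 1.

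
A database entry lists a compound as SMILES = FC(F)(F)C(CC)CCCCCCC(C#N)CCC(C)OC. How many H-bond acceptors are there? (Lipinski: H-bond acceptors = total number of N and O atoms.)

N atoms: 1; O atoms: 1.
Lipinski HBA = 1 + 1 = 2.

2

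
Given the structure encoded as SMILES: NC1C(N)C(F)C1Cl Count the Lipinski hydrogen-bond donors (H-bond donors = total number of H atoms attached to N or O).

4

Donors: find every N or O and count the H atoms it carries.
  atom 1 (N): bond orders sum to 1 → 2 H
  atom 4 (N): bond orders sum to 1 → 2 H
Lipinski HBD = 4.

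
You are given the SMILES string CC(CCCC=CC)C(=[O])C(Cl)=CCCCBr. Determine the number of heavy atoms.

17

Every atom symbol written in the SMILES (organic subset) is one heavy atom; implicit H are not written.
Heavy atoms by element → Br:1, C:14, Cl:1, O:1.
Total: 17.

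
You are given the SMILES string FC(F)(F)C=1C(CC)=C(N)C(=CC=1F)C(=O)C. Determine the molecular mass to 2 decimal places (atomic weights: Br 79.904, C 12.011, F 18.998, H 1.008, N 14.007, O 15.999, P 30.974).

First, the molecular formula is C11H11F4NO (counting implicit H from valence).
  C: 11 × 12.011 = 132.121
  F: 4 × 18.998 = 75.992
  H: 11 × 1.008 = 11.088
  N: 1 × 14.007 = 14.007
  O: 1 × 15.999 = 15.999
Sum: 11×12.011 + 4×18.998 + 11×1.008 + 1×14.007 + 1×15.999 = 249.207 → 249.21 g/mol.

249.21 g/mol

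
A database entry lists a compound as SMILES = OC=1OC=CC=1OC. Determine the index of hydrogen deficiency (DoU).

3

Degree of unsaturation = (number of rings) + (number of π bonds).
Ring closures in the SMILES: 1.
π bonds: 2 double bonds (each 1 DoU) → 2 DoU from unsaturation.
Total DoU = 1 + 2 = 3.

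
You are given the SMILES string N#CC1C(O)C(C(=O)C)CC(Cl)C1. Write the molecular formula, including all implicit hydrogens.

Walk through each heavy atom and fill implicit hydrogens from standard valence (C 4, N 3, O 2, S 2, halogen 1):
  atom 1: N, bond orders sum to 3 (valence 3) → 0 H
  atom 2: C, bond orders sum to 4 (valence 4) → 0 H
  atom 3: C, bond orders sum to 3 (valence 4) → 1 H
  atom 4: C, bond orders sum to 3 (valence 4) → 1 H
  atom 5: O, bond orders sum to 1 (valence 2) → 1 H
  atom 6: C, bond orders sum to 3 (valence 4) → 1 H
  atom 7: C, bond orders sum to 4 (valence 4) → 0 H
  atom 8: O, bond orders sum to 2 (valence 2) → 0 H
  atom 9: C, bond orders sum to 1 (valence 4) → 3 H
  atom 10: C, bond orders sum to 2 (valence 4) → 2 H
  atom 11: C, bond orders sum to 3 (valence 4) → 1 H
  atom 12: Cl (halogen, monovalent) → 0 H
  atom 13: C, bond orders sum to 2 (valence 4) → 2 H
Totals → C:9, H:12, Cl:1, N:1, O:2.
In Hill order: C9H12ClNO2.

C9H12ClNO2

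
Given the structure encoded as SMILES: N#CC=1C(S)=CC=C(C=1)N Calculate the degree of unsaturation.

Degree of unsaturation = (number of rings) + (number of π bonds).
Ring closures in the SMILES: 1.
π bonds: 3 double bonds (each 1 DoU), 1 triple bond (each 2 DoU) → 5 DoU from unsaturation.
Total DoU = 1 + 5 = 6.

6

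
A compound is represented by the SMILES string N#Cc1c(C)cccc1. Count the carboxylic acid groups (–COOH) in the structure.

0

Scan the SMILES for the carboxylic acid motif — none present.
Groups that are present: 1 nitrile.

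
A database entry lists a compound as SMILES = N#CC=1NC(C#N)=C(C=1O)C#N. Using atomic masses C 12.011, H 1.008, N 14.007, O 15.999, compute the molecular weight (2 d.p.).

158.12 g/mol

First, the molecular formula is C7H2N4O (counting implicit H from valence).
  C: 7 × 12.011 = 84.077
  H: 2 × 1.008 = 2.016
  N: 4 × 14.007 = 56.028
  O: 1 × 15.999 = 15.999
Sum: 7×12.011 + 2×1.008 + 4×14.007 + 1×15.999 = 158.120 → 158.12 g/mol.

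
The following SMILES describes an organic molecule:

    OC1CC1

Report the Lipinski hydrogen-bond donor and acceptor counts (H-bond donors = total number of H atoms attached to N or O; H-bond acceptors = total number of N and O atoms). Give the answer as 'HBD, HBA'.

Donors: find every N or O and count the H atoms it carries.
  atom 1 (O): bond orders sum to 1 → 1 H
Lipinski HBD = 1.
Acceptors: N atoms = 0, O atoms = 1 → HBA = 1.

1, 1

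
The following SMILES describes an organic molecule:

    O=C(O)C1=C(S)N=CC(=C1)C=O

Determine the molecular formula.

C7H5NO3S

Walk through each heavy atom and fill implicit hydrogens from standard valence (C 4, N 3, O 2, S 2, halogen 1):
  atom 1: O, bond orders sum to 2 (valence 2) → 0 H
  atom 2: C, bond orders sum to 4 (valence 4) → 0 H
  atom 3: O, bond orders sum to 1 (valence 2) → 1 H
  atom 4: C, bond orders sum to 4 (valence 4) → 0 H
  atom 5: C, bond orders sum to 4 (valence 4) → 0 H
  atom 6: S, bond orders sum to 1 (valence 2) → 1 H
  atom 7: N, bond orders sum to 3 (valence 3) → 0 H
  atom 8: C, bond orders sum to 3 (valence 4) → 1 H
  atom 9: C, bond orders sum to 4 (valence 4) → 0 H
  atom 10: C, bond orders sum to 3 (valence 4) → 1 H
  atom 11: C, bond orders sum to 3 (valence 4) → 1 H
  atom 12: O, bond orders sum to 2 (valence 2) → 0 H
Totals → C:7, H:5, N:1, O:3, S:1.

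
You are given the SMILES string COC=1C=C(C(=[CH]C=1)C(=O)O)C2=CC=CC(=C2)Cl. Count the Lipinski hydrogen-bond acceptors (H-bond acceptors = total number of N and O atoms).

N atoms: 0; O atoms: 3.
Lipinski HBA = 0 + 3 = 3.

3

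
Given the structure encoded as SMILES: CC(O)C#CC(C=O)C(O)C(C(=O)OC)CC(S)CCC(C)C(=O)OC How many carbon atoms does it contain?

18

Count every carbon token in the SMILES (each C, including those in ring-closure positions and inside branches).
Carbon count: 18.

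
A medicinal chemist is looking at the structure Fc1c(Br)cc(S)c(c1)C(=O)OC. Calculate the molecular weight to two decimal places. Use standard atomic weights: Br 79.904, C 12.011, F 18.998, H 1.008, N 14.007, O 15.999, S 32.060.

265.10 g/mol

First, the molecular formula is C8H6BrFO2S (counting implicit H from valence).
  Br: 1 × 79.904 = 79.904
  C: 8 × 12.011 = 96.088
  F: 1 × 18.998 = 18.998
  H: 6 × 1.008 = 6.048
  O: 2 × 15.999 = 31.998
  S: 1 × 32.060 = 32.060
Sum: 1×79.904 + 8×12.011 + 1×18.998 + 6×1.008 + 2×15.999 + 1×32.060 = 265.096 → 265.10 g/mol.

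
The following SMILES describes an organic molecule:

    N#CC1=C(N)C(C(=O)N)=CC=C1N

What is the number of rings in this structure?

In SMILES, each pair of matching ring-closure digits denotes one ring-closing bond; the number of such bonds equals the number of independent rings.
Ring-closure bonds here: 1.

1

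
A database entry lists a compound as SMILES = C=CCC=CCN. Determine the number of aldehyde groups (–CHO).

0

Scan the SMILES for the aldehyde motif — none present.
Groups that are present: 2 alkene, 1 primary amine.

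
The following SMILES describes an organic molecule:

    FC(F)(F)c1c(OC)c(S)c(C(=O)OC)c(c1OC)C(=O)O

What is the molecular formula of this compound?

C12H11F3O6S

Walk through each heavy atom and fill implicit hydrogens from standard valence (C 4, N 3, O 2, S 2, halogen 1); for lowercase aromatic atoms, an aromatic c carries 1 H when it has two neighbours and 0 H with three, and aromatic n carries 0 H:
  atom 1: F (halogen, monovalent) → 0 H
  atom 2: C, bond orders sum to 4 (valence 4) → 0 H
  atom 3: F (halogen, monovalent) → 0 H
  atom 4: F (halogen, monovalent) → 0 H
  atom 5: aromatic c, 3 neighbours → 0 H
  atom 6: aromatic c, 3 neighbours → 0 H
  atom 7: O, bond orders sum to 2 (valence 2) → 0 H
  atom 8: C, bond orders sum to 1 (valence 4) → 3 H
  atom 9: aromatic c, 3 neighbours → 0 H
  atom 10: S, bond orders sum to 1 (valence 2) → 1 H
  atom 11: aromatic c, 3 neighbours → 0 H
  atom 12: C, bond orders sum to 4 (valence 4) → 0 H
  atom 13: O, bond orders sum to 2 (valence 2) → 0 H
  atom 14: O, bond orders sum to 2 (valence 2) → 0 H
  atom 15: C, bond orders sum to 1 (valence 4) → 3 H
  atom 16: aromatic c, 3 neighbours → 0 H
  atom 17: aromatic c, 3 neighbours → 0 H
  atom 18: O, bond orders sum to 2 (valence 2) → 0 H
  atom 19: C, bond orders sum to 1 (valence 4) → 3 H
  atom 20: C, bond orders sum to 4 (valence 4) → 0 H
  atom 21: O, bond orders sum to 2 (valence 2) → 0 H
  atom 22: O, bond orders sum to 1 (valence 2) → 1 H
Totals → C:12, H:11, F:3, O:6, S:1.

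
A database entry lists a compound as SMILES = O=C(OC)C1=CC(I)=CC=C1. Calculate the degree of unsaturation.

Molecular formula: C8H7IO2.
DoU = (2C + 2 + N − H − X) / 2, where X is the halogen count and O/S are ignored.
    = (2·8 + 2 + 0 − 7 − 1) / 2 = 10 / 2 = 5.

5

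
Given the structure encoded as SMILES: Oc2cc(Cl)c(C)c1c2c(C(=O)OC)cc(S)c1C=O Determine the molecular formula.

C14H11ClO4S

Walk through each heavy atom and fill implicit hydrogens from standard valence (C 4, N 3, O 2, S 2, halogen 1); for lowercase aromatic atoms, an aromatic c carries 1 H when it has two neighbours and 0 H with three, and aromatic n carries 0 H:
  atom 1: O, bond orders sum to 1 (valence 2) → 1 H
  atom 2: aromatic c, 3 neighbours → 0 H
  atom 3: aromatic c, 2 neighbours → 1 H
  atom 4: aromatic c, 3 neighbours → 0 H
  atom 5: Cl (halogen, monovalent) → 0 H
  atom 6: aromatic c, 3 neighbours → 0 H
  atom 7: C, bond orders sum to 1 (valence 4) → 3 H
  atom 8: aromatic c, 3 neighbours → 0 H
  atom 9: aromatic c, 3 neighbours → 0 H
  atom 10: aromatic c, 3 neighbours → 0 H
  atom 11: C, bond orders sum to 4 (valence 4) → 0 H
  atom 12: O, bond orders sum to 2 (valence 2) → 0 H
  atom 13: O, bond orders sum to 2 (valence 2) → 0 H
  atom 14: C, bond orders sum to 1 (valence 4) → 3 H
  atom 15: aromatic c, 2 neighbours → 1 H
  atom 16: aromatic c, 3 neighbours → 0 H
  atom 17: S, bond orders sum to 1 (valence 2) → 1 H
  atom 18: aromatic c, 3 neighbours → 0 H
  atom 19: C, bond orders sum to 3 (valence 4) → 1 H
  atom 20: O, bond orders sum to 2 (valence 2) → 0 H
Totals → C:14, H:11, Cl:1, O:4, S:1.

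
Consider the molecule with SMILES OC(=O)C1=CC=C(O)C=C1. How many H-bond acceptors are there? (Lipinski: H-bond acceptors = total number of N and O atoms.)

N atoms: 0; O atoms: 3.
Lipinski HBA = 0 + 3 = 3.

3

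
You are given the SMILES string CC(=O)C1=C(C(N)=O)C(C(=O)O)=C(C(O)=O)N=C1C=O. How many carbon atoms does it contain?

11

Count every carbon token in the SMILES (each C, including those in ring-closure positions and inside branches).
Carbon count: 11.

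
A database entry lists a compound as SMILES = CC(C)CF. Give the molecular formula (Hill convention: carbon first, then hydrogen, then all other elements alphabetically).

C4H9F

Walk through each heavy atom and fill implicit hydrogens from standard valence (C 4, N 3, O 2, S 2, halogen 1):
  atom 1: C, bond orders sum to 1 (valence 4) → 3 H
  atom 2: C, bond orders sum to 3 (valence 4) → 1 H
  atom 3: C, bond orders sum to 1 (valence 4) → 3 H
  atom 4: C, bond orders sum to 2 (valence 4) → 2 H
  atom 5: F (halogen, monovalent) → 0 H
Totals → C:4, H:9, F:1.
In Hill order: C4H9F.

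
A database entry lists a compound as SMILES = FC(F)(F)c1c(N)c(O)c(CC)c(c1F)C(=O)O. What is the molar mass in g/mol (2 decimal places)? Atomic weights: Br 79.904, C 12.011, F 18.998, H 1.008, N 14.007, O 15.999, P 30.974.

First, the molecular formula is C10H9F4NO3 (counting implicit H from valence).
  C: 10 × 12.011 = 120.110
  F: 4 × 18.998 = 75.992
  H: 9 × 1.008 = 9.072
  N: 1 × 14.007 = 14.007
  O: 3 × 15.999 = 47.997
Sum: 10×12.011 + 4×18.998 + 9×1.008 + 1×14.007 + 3×15.999 = 267.178 → 267.18 g/mol.

267.18 g/mol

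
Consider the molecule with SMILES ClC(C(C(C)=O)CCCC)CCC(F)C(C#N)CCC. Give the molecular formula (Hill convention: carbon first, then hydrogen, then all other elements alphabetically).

C16H27ClFNO

Walk through each heavy atom and fill implicit hydrogens from standard valence (C 4, N 3, O 2, S 2, halogen 1):
  atom 1: Cl (halogen, monovalent) → 0 H
  atom 2: C, bond orders sum to 3 (valence 4) → 1 H
  atom 3: C, bond orders sum to 3 (valence 4) → 1 H
  atom 4: C, bond orders sum to 4 (valence 4) → 0 H
  atom 5: C, bond orders sum to 1 (valence 4) → 3 H
  atom 6: O, bond orders sum to 2 (valence 2) → 0 H
  atom 7: C, bond orders sum to 2 (valence 4) → 2 H
  atom 8: C, bond orders sum to 2 (valence 4) → 2 H
  atom 9: C, bond orders sum to 2 (valence 4) → 2 H
  atom 10: C, bond orders sum to 1 (valence 4) → 3 H
  atom 11: C, bond orders sum to 2 (valence 4) → 2 H
  atom 12: C, bond orders sum to 2 (valence 4) → 2 H
  atom 13: C, bond orders sum to 3 (valence 4) → 1 H
  atom 14: F (halogen, monovalent) → 0 H
  atom 15: C, bond orders sum to 3 (valence 4) → 1 H
  atom 16: C, bond orders sum to 4 (valence 4) → 0 H
  atom 17: N, bond orders sum to 3 (valence 3) → 0 H
  atom 18: C, bond orders sum to 2 (valence 4) → 2 H
  atom 19: C, bond orders sum to 2 (valence 4) → 2 H
  atom 20: C, bond orders sum to 1 (valence 4) → 3 H
Totals → C:16, H:27, Cl:1, F:1, N:1, O:1.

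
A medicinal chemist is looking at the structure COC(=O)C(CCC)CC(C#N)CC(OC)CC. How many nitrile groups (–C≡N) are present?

1

The nitrile motif appears at heavy-atom position 11 in the SMILES.
Other groups present: 1 ester, 1 ether.
Nitrile count: 1.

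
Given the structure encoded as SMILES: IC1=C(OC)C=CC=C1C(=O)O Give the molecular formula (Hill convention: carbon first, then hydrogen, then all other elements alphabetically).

C8H7IO3

Walk through each heavy atom and fill implicit hydrogens from standard valence (C 4, N 3, O 2, S 2, halogen 1):
  atom 1: I (halogen, monovalent) → 0 H
  atom 2: C, bond orders sum to 4 (valence 4) → 0 H
  atom 3: C, bond orders sum to 4 (valence 4) → 0 H
  atom 4: O, bond orders sum to 2 (valence 2) → 0 H
  atom 5: C, bond orders sum to 1 (valence 4) → 3 H
  atom 6: C, bond orders sum to 3 (valence 4) → 1 H
  atom 7: C, bond orders sum to 3 (valence 4) → 1 H
  atom 8: C, bond orders sum to 3 (valence 4) → 1 H
  atom 9: C, bond orders sum to 4 (valence 4) → 0 H
  atom 10: C, bond orders sum to 4 (valence 4) → 0 H
  atom 11: O, bond orders sum to 2 (valence 2) → 0 H
  atom 12: O, bond orders sum to 1 (valence 2) → 1 H
Totals → C:8, H:7, I:1, O:3.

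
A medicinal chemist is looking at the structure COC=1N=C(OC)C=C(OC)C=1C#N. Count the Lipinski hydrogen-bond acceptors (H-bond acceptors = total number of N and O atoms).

5

N atoms: 2; O atoms: 3.
Lipinski HBA = 2 + 3 = 5.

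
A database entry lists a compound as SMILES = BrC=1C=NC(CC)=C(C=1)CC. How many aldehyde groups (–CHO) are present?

Scan the SMILES for the aldehyde motif — none present.

0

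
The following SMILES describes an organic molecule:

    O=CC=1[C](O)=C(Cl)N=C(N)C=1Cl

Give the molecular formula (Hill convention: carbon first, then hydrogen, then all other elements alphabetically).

Walk through each heavy atom and fill implicit hydrogens from standard valence (C 4, N 3, O 2, S 2, halogen 1):
  atom 1: O, bond orders sum to 2 (valence 2) → 0 H
  atom 2: C, bond orders sum to 3 (valence 4) → 1 H
  atom 3: C, bond orders sum to 4 (valence 4) → 0 H
  atom 4: C with explicit H count 0
  atom 5: O, bond orders sum to 1 (valence 2) → 1 H
  atom 6: C, bond orders sum to 4 (valence 4) → 0 H
  atom 7: Cl (halogen, monovalent) → 0 H
  atom 8: N, bond orders sum to 3 (valence 3) → 0 H
  atom 9: C, bond orders sum to 4 (valence 4) → 0 H
  atom 10: N, bond orders sum to 1 (valence 3) → 2 H
  atom 11: C, bond orders sum to 4 (valence 4) → 0 H
  atom 12: Cl (halogen, monovalent) → 0 H
Totals → C:6, H:4, Cl:2, N:2, O:2.

C6H4Cl2N2O2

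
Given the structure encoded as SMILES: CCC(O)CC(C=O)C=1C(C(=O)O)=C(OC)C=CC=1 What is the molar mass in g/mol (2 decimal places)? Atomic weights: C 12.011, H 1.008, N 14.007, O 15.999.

266.29 g/mol

First, the molecular formula is C14H18O5 (counting implicit H from valence).
  C: 14 × 12.011 = 168.154
  H: 18 × 1.008 = 18.144
  O: 5 × 15.999 = 79.995
Sum: 14×12.011 + 18×1.008 + 5×15.999 = 266.293 → 266.29 g/mol.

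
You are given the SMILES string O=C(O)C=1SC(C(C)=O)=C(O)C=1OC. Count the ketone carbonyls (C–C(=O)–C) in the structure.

The ketone motif appears at heavy-atom position 7 in the SMILES.
Other groups present: 1 carboxylic acid, 1 ether, 1 hydroxyl.
Ketone count: 1.

1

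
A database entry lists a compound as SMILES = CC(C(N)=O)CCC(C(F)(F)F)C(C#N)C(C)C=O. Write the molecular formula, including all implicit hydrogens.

C12H17F3N2O2

Walk through each heavy atom and fill implicit hydrogens from standard valence (C 4, N 3, O 2, S 2, halogen 1):
  atom 1: C, bond orders sum to 1 (valence 4) → 3 H
  atom 2: C, bond orders sum to 3 (valence 4) → 1 H
  atom 3: C, bond orders sum to 4 (valence 4) → 0 H
  atom 4: N, bond orders sum to 1 (valence 3) → 2 H
  atom 5: O, bond orders sum to 2 (valence 2) → 0 H
  atom 6: C, bond orders sum to 2 (valence 4) → 2 H
  atom 7: C, bond orders sum to 2 (valence 4) → 2 H
  atom 8: C, bond orders sum to 3 (valence 4) → 1 H
  atom 9: C, bond orders sum to 4 (valence 4) → 0 H
  atom 10: F (halogen, monovalent) → 0 H
  atom 11: F (halogen, monovalent) → 0 H
  atom 12: F (halogen, monovalent) → 0 H
  atom 13: C, bond orders sum to 3 (valence 4) → 1 H
  atom 14: C, bond orders sum to 4 (valence 4) → 0 H
  atom 15: N, bond orders sum to 3 (valence 3) → 0 H
  atom 16: C, bond orders sum to 3 (valence 4) → 1 H
  atom 17: C, bond orders sum to 1 (valence 4) → 3 H
  atom 18: C, bond orders sum to 3 (valence 4) → 1 H
  atom 19: O, bond orders sum to 2 (valence 2) → 0 H
Totals → C:12, H:17, F:3, N:2, O:2.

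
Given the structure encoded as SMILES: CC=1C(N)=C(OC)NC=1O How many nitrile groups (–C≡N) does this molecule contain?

0

Scan the SMILES for the nitrile motif — none present.
Groups that are present: 1 ether, 1 hydroxyl, 1 primary amine.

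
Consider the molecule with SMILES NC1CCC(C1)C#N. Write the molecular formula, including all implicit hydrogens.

C6H10N2

Walk through each heavy atom and fill implicit hydrogens from standard valence (C 4, N 3, O 2, S 2, halogen 1):
  atom 1: N, bond orders sum to 1 (valence 3) → 2 H
  atom 2: C, bond orders sum to 3 (valence 4) → 1 H
  atom 3: C, bond orders sum to 2 (valence 4) → 2 H
  atom 4: C, bond orders sum to 2 (valence 4) → 2 H
  atom 5: C, bond orders sum to 3 (valence 4) → 1 H
  atom 6: C, bond orders sum to 2 (valence 4) → 2 H
  atom 7: C, bond orders sum to 4 (valence 4) → 0 H
  atom 8: N, bond orders sum to 3 (valence 3) → 0 H
Totals → C:6, H:10, N:2.
In Hill order: C6H10N2.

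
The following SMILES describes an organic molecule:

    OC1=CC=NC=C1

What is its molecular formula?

C5H5NO

Walk through each heavy atom and fill implicit hydrogens from standard valence (C 4, N 3, O 2, S 2, halogen 1):
  atom 1: O, bond orders sum to 1 (valence 2) → 1 H
  atom 2: C, bond orders sum to 4 (valence 4) → 0 H
  atom 3: C, bond orders sum to 3 (valence 4) → 1 H
  atom 4: C, bond orders sum to 3 (valence 4) → 1 H
  atom 5: N, bond orders sum to 3 (valence 3) → 0 H
  atom 6: C, bond orders sum to 3 (valence 4) → 1 H
  atom 7: C, bond orders sum to 3 (valence 4) → 1 H
Totals → C:5, H:5, N:1, O:1.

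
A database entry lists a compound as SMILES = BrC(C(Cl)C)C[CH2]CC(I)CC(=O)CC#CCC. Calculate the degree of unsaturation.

Degree of unsaturation = (number of rings) + (number of π bonds).
Ring closures in the SMILES: 0.
π bonds: 1 double bond (each 1 DoU), 1 triple bond (each 2 DoU) → 3 DoU from unsaturation.
Total DoU = 0 + 3 = 3.

3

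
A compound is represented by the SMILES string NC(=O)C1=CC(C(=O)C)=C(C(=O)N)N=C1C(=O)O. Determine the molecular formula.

Walk through each heavy atom and fill implicit hydrogens from standard valence (C 4, N 3, O 2, S 2, halogen 1):
  atom 1: N, bond orders sum to 1 (valence 3) → 2 H
  atom 2: C, bond orders sum to 4 (valence 4) → 0 H
  atom 3: O, bond orders sum to 2 (valence 2) → 0 H
  atom 4: C, bond orders sum to 4 (valence 4) → 0 H
  atom 5: C, bond orders sum to 3 (valence 4) → 1 H
  atom 6: C, bond orders sum to 4 (valence 4) → 0 H
  atom 7: C, bond orders sum to 4 (valence 4) → 0 H
  atom 8: O, bond orders sum to 2 (valence 2) → 0 H
  atom 9: C, bond orders sum to 1 (valence 4) → 3 H
  atom 10: C, bond orders sum to 4 (valence 4) → 0 H
  atom 11: C, bond orders sum to 4 (valence 4) → 0 H
  atom 12: O, bond orders sum to 2 (valence 2) → 0 H
  atom 13: N, bond orders sum to 1 (valence 3) → 2 H
  atom 14: N, bond orders sum to 3 (valence 3) → 0 H
  atom 15: C, bond orders sum to 4 (valence 4) → 0 H
  atom 16: C, bond orders sum to 4 (valence 4) → 0 H
  atom 17: O, bond orders sum to 2 (valence 2) → 0 H
  atom 18: O, bond orders sum to 1 (valence 2) → 1 H
Totals → C:10, H:9, N:3, O:5.

C10H9N3O5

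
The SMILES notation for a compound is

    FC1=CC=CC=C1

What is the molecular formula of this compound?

C6H5F

Walk through each heavy atom and fill implicit hydrogens from standard valence (C 4, N 3, O 2, S 2, halogen 1):
  atom 1: F (halogen, monovalent) → 0 H
  atom 2: C, bond orders sum to 4 (valence 4) → 0 H
  atom 3: C, bond orders sum to 3 (valence 4) → 1 H
  atom 4: C, bond orders sum to 3 (valence 4) → 1 H
  atom 5: C, bond orders sum to 3 (valence 4) → 1 H
  atom 6: C, bond orders sum to 3 (valence 4) → 1 H
  atom 7: C, bond orders sum to 3 (valence 4) → 1 H
Totals → C:6, H:5, F:1.
In Hill order: C6H5F.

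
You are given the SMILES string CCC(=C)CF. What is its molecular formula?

Walk through each heavy atom and fill implicit hydrogens from standard valence (C 4, N 3, O 2, S 2, halogen 1):
  atom 1: C, bond orders sum to 1 (valence 4) → 3 H
  atom 2: C, bond orders sum to 2 (valence 4) → 2 H
  atom 3: C, bond orders sum to 4 (valence 4) → 0 H
  atom 4: C, bond orders sum to 2 (valence 4) → 2 H
  atom 5: C, bond orders sum to 2 (valence 4) → 2 H
  atom 6: F (halogen, monovalent) → 0 H
Totals → C:5, H:9, F:1.

C5H9F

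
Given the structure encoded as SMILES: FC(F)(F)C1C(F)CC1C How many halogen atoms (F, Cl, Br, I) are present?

4

Halogen atoms appear at heavy-atom positions 1, 3, 4, 7 (4×F).
Halogen count: 4.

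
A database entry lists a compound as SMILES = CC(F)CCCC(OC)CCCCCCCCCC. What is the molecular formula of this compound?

Walk through each heavy atom and fill implicit hydrogens from standard valence (C 4, N 3, O 2, S 2, halogen 1):
  atom 1: C, bond orders sum to 1 (valence 4) → 3 H
  atom 2: C, bond orders sum to 3 (valence 4) → 1 H
  atom 3: F (halogen, monovalent) → 0 H
  atom 4: C, bond orders sum to 2 (valence 4) → 2 H
  atom 5: C, bond orders sum to 2 (valence 4) → 2 H
  atom 6: C, bond orders sum to 2 (valence 4) → 2 H
  atom 7: C, bond orders sum to 3 (valence 4) → 1 H
  atom 8: O, bond orders sum to 2 (valence 2) → 0 H
  atom 9: C, bond orders sum to 1 (valence 4) → 3 H
  atom 10: C, bond orders sum to 2 (valence 4) → 2 H
  atom 11: C, bond orders sum to 2 (valence 4) → 2 H
  atom 12: C, bond orders sum to 2 (valence 4) → 2 H
  atom 13: C, bond orders sum to 2 (valence 4) → 2 H
  atom 14: C, bond orders sum to 2 (valence 4) → 2 H
  atom 15: C, bond orders sum to 2 (valence 4) → 2 H
  atom 16: C, bond orders sum to 2 (valence 4) → 2 H
  atom 17: C, bond orders sum to 2 (valence 4) → 2 H
  atom 18: C, bond orders sum to 2 (valence 4) → 2 H
  atom 19: C, bond orders sum to 1 (valence 4) → 3 H
Totals → C:17, H:35, F:1, O:1.
In Hill order: C17H35FO.

C17H35FO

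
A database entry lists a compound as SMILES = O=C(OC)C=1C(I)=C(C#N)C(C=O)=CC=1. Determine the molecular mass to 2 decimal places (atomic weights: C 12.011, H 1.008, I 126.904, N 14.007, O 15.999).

First, the molecular formula is C10H6INO3 (counting implicit H from valence).
  C: 10 × 12.011 = 120.110
  H: 6 × 1.008 = 6.048
  I: 1 × 126.904 = 126.904
  N: 1 × 14.007 = 14.007
  O: 3 × 15.999 = 47.997
Sum: 10×12.011 + 6×1.008 + 1×126.904 + 1×14.007 + 3×15.999 = 315.066 → 315.07 g/mol.

315.07 g/mol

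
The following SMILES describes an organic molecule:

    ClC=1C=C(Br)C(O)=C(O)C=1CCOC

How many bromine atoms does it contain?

1

Scan the SMILES for Br atoms (remember two-letter symbols like Cl and Br are single atoms).
Bromine count: 1.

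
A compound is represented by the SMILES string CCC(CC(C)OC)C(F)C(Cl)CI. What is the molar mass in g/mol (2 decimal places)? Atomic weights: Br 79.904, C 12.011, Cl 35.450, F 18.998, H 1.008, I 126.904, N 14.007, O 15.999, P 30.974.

First, the molecular formula is C10H19ClFIO (counting implicit H from valence).
  C: 10 × 12.011 = 120.110
  Cl: 1 × 35.450 = 35.450
  F: 1 × 18.998 = 18.998
  H: 19 × 1.008 = 19.152
  I: 1 × 126.904 = 126.904
  O: 1 × 15.999 = 15.999
Sum: 10×12.011 + 1×35.450 + 1×18.998 + 19×1.008 + 1×126.904 + 1×15.999 = 336.613 → 336.61 g/mol.

336.61 g/mol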